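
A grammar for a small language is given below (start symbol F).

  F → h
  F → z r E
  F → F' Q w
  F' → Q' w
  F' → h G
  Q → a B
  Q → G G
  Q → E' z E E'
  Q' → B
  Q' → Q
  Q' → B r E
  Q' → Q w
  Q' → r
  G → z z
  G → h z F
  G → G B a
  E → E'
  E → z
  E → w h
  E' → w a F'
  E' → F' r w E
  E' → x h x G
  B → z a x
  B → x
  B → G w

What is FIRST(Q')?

From Q' → B: add FIRST(B) = { h, x, z }.
From Q' → Q: add FIRST(Q) = { a, h, r, w, x, z }.
From Q' → B r E: add FIRST(B) = { h, x, z }.
From Q' → Q w: add FIRST(Q) = { a, h, r, w, x, z }.
Q' → r contributes {r}.
Union: FIRST(Q') = { a, h, r, w, x, z }.

{ a, h, r, w, x, z }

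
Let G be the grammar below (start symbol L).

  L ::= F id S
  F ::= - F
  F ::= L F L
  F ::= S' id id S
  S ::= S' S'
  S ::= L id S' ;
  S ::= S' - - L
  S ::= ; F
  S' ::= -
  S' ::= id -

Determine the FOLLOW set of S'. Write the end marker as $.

{ $, -, ;, id }

In F ::= S' id id S: add FIRST(id id S) = { id }.
In S ::= S' S': add FIRST(S') = { -, id }.
In S ::= S' S': S' is at the end, add FOLLOW(S) = { $, -, id }.
In S ::= L id S' ;: add FIRST(;) = { ; }.
In S ::= S' - - L: add FIRST(- - L) = { - }.
Union: FOLLOW(S') = { $, -, ;, id }.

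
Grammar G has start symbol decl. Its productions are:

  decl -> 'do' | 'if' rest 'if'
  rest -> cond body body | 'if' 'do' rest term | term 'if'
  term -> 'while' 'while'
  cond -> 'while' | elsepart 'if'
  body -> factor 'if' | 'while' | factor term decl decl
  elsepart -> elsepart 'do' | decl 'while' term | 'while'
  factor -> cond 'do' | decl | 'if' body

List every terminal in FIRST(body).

From body -> factor 'if': add FIRST(factor) = { 'do', 'if', 'while' }.
body -> 'while' contributes {'while'}.
From body -> factor term decl decl: add FIRST(factor) = { 'do', 'if', 'while' }.
Union: FIRST(body) = { 'do', 'if', 'while' }.

{ 'do', 'if', 'while' }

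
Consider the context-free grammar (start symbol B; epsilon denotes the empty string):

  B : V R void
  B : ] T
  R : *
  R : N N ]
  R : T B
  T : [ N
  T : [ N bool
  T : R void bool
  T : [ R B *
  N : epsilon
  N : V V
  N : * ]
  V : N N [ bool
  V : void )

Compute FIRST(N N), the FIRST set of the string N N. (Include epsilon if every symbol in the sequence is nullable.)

Add FIRST(N)\{epsilon} = { *, [, void }; N is nullable, continue.
Add FIRST(N)\{epsilon} = { *, [, void }; N is nullable, continue.
Every symbol is nullable, so include epsilon.

{ *, [, void, epsilon }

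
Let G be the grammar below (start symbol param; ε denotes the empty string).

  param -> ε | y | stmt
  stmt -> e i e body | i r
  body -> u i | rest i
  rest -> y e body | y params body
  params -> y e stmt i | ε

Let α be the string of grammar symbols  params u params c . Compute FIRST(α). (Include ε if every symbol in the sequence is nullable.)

Add FIRST(params)\{ε} = { y }; params is nullable, continue.
u is a terminal; add {u} and stop.

{ u, y }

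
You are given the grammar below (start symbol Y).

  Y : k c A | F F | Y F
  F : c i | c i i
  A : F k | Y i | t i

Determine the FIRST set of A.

From A : F k: add FIRST(F) = { c }.
From A : Y i: add FIRST(Y) = { c, k }.
A : t i contributes {t}.
Union: FIRST(A) = { c, k, t }.

{ c, k, t }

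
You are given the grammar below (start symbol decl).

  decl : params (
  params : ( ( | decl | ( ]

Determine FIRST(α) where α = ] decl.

{ ] }

] is a terminal; add {]} and stop.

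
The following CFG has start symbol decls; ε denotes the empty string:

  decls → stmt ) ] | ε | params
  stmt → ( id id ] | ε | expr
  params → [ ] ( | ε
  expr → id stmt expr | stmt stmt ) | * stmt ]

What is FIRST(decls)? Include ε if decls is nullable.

{ (, ), *, [, id, ε }

From decls → stmt ) ]: stmt nullable, take FIRST(stmt) ∪ {)} = { (, ), *, id }.
decls → ε contributes ε.
From decls → params: add FIRST(params) = { [, ε } (including ε since params is nullable).
Union: FIRST(decls) = { (, ), *, [, id, ε }.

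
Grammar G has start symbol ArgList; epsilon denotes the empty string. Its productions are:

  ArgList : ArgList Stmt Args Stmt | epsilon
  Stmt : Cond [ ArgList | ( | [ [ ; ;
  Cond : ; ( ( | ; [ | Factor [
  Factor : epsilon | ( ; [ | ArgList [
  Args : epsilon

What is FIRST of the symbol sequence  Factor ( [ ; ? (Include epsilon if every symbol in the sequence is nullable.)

{ (, ;, [ }

Add FIRST(Factor)\{epsilon} = { (, ;, [ }; Factor is nullable, continue.
( is a terminal; add {(} and stop.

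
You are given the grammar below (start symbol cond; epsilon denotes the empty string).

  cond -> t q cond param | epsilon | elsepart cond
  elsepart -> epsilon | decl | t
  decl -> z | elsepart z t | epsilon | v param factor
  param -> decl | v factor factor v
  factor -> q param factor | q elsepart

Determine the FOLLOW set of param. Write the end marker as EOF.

{ EOF, q, t, v, z }

In cond -> t q cond param: param is at the end, add FOLLOW(cond) = { EOF, t, v, z }.
In decl -> v param factor: add FIRST(factor) = { q }.
In factor -> q param factor: add FIRST(factor) = { q }.
Union: FOLLOW(param) = { EOF, q, t, v, z }.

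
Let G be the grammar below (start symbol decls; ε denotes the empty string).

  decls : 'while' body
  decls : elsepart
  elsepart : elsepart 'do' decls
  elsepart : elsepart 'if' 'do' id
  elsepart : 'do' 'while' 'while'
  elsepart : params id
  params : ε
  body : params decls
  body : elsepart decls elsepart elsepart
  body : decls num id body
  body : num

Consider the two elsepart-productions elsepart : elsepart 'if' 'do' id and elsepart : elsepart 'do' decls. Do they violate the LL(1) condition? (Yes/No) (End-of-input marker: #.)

Yes

FIRST(elsepart 'if' 'do' id) = { 'do', id } and FIRST(elsepart 'do' decls) = { 'do', id }.
Both contain 'do', so the two alternatives are not disjoint — LL(1) conflict.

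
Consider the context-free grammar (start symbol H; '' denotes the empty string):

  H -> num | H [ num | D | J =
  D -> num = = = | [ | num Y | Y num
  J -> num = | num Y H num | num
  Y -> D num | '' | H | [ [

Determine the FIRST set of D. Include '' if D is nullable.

{ [, num }

D -> num = = = contributes {num}.
D -> [ contributes {[}.
D -> num Y contributes {num}.
From D -> Y num: Y nullable, take FIRST(Y) ∪ {num} = { [, num }.
Union: FIRST(D) = { [, num }.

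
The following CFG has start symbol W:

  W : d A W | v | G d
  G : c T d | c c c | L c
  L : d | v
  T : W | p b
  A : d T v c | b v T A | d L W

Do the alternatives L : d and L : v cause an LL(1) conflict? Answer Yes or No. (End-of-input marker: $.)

FIRST(d) = { d } and FIRST(v) = { v }.
The FIRST sets are disjoint and neither alternative is nullable — no conflict.

No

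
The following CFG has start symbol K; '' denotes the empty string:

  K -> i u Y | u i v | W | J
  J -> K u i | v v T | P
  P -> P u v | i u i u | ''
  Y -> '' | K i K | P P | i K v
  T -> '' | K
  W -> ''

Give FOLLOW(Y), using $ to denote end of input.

{ $, i, u, v }

In K -> i u Y: Y is at the end, add FOLLOW(K) = { $, i, u, v }.
Union: FOLLOW(Y) = { $, i, u, v }.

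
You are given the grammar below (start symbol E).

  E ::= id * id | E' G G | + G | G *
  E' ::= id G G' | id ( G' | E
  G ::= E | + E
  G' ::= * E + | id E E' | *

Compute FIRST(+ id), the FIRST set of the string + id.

+ is a terminal; add {+} and stop.

{ + }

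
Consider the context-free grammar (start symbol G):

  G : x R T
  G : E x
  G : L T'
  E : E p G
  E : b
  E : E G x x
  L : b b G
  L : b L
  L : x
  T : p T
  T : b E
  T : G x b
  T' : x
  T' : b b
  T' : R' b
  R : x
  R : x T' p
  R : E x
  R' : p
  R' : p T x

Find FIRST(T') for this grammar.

{ b, p, x }

T' : x contributes {x}.
T' : b b contributes {b}.
From T' : R' b: add FIRST(R') = { p }.
Union: FIRST(T') = { b, p, x }.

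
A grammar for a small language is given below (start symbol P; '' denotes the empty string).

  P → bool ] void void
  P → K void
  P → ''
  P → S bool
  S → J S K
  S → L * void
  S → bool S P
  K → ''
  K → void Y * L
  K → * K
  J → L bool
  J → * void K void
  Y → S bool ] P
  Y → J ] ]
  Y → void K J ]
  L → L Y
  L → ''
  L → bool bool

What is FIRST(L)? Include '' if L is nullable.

From L → L Y: L nullable, take FIRST(L) ∪ FIRST(Y) = { *, bool, void }.
L → '' contributes ''.
L → bool bool contributes {bool}.
Union: FIRST(L) = { *, bool, void, '' }.

{ *, bool, void, '' }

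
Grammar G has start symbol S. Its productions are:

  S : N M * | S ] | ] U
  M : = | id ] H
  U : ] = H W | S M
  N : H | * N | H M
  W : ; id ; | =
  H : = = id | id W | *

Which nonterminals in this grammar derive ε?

No nonterminal has an empty production or an RHS whose symbols are all nullable.

{ } (none)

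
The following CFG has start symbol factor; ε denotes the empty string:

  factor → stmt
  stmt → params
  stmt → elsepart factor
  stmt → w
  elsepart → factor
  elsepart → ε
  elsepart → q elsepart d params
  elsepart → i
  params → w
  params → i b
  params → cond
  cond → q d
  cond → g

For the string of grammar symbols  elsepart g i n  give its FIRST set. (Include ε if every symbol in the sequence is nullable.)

Add FIRST(elsepart)\{ε} = { g, i, q, w }; elsepart is nullable, continue.
g is a terminal; add {g} and stop.

{ g, i, q, w }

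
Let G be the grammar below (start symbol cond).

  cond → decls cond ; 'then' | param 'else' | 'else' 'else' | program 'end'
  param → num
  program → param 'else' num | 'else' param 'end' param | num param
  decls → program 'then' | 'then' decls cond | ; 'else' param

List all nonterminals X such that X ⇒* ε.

{ } (none)

No nonterminal has an empty production or an RHS whose symbols are all nullable.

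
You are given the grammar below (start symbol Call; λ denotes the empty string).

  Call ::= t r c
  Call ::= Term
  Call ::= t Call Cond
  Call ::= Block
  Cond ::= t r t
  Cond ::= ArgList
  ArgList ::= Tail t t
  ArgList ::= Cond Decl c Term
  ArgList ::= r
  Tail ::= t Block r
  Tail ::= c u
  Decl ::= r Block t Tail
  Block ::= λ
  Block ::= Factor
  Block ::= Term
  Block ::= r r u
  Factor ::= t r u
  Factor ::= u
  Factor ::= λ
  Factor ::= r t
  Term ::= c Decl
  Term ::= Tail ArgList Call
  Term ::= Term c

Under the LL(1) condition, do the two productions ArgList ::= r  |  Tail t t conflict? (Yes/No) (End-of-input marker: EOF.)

FIRST(r) = { r } and FIRST(Tail t t) = { c, t }.
The FIRST sets are disjoint and neither alternative is nullable — no conflict.

No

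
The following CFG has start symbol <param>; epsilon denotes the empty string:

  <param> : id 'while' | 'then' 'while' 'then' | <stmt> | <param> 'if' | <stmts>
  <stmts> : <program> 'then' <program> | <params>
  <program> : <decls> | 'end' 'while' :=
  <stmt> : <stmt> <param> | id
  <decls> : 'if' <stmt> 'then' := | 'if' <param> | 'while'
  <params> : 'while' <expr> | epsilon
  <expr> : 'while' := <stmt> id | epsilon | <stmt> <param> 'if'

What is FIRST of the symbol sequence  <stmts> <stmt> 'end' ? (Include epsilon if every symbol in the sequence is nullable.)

{ 'end', 'if', 'while', id }

Add FIRST(<stmts>)\{epsilon} = { 'end', 'if', 'while' }; <stmts> is nullable, continue.
Add FIRST(<stmt>) = { id }; <stmt> is not nullable, stop.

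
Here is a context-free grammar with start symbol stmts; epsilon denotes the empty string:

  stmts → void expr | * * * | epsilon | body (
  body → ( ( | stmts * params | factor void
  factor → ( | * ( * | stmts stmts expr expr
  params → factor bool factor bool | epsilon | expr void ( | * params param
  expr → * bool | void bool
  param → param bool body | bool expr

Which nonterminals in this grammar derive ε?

{ params, stmts }

Directly nullable (have an epsilon-production): stmts, params.
No other nonterminal has a production whose RHS symbols are all nullable.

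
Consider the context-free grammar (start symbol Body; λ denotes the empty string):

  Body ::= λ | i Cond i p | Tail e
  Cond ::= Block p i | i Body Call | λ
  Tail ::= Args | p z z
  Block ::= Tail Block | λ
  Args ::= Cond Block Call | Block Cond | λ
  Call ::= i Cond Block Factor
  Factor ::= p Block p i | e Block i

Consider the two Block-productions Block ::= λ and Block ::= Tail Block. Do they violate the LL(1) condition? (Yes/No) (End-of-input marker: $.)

Yes

FIRST(λ) = { λ } and FIRST(Tail Block) = { i, p, λ }.
Both alternatives are nullable, violating the LL(1) condition.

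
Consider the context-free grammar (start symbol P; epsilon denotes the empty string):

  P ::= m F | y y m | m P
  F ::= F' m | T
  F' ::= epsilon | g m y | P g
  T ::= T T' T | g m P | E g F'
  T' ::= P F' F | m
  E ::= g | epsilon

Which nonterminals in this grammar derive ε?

Directly nullable (have an epsilon-production): F', E.
No other nonterminal has a production whose RHS symbols are all nullable.

{ E, F' }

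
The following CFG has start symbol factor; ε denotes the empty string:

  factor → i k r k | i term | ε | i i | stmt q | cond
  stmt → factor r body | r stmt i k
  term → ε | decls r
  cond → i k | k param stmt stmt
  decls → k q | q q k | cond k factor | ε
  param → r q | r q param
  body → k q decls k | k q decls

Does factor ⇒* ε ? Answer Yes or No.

Yes

factor has an ε-production, so factor ⇒ ε.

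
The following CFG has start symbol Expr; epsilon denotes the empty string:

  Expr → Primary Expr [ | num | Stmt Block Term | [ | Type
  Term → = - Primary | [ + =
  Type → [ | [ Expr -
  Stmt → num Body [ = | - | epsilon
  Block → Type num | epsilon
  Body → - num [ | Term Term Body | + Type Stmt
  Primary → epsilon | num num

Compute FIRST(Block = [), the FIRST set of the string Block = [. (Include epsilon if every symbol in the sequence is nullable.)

Add FIRST(Block)\{epsilon} = { [ }; Block is nullable, continue.
= is a terminal; add {=} and stop.

{ =, [ }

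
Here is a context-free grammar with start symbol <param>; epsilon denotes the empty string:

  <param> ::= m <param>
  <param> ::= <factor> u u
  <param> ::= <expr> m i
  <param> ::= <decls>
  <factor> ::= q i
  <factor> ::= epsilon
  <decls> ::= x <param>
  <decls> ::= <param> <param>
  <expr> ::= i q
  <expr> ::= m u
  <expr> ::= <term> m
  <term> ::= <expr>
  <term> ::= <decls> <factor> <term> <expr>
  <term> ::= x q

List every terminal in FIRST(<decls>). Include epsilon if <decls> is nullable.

<decls> ::= x <param> contributes {x}.
From <decls> ::= <param> <param>: add FIRST(<param>) = { i, m, q, u, x }.
Union: FIRST(<decls>) = { i, m, q, u, x }.

{ i, m, q, u, x }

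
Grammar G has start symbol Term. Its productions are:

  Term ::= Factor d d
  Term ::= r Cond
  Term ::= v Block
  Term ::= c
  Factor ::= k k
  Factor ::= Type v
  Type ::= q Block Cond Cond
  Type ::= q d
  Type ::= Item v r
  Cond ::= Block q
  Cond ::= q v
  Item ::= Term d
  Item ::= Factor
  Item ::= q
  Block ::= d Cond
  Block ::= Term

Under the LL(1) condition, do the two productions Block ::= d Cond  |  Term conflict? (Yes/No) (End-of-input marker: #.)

FIRST(d Cond) = { d } and FIRST(Term) = { c, k, q, r, v }.
The FIRST sets are disjoint and neither alternative is nullable — no conflict.

No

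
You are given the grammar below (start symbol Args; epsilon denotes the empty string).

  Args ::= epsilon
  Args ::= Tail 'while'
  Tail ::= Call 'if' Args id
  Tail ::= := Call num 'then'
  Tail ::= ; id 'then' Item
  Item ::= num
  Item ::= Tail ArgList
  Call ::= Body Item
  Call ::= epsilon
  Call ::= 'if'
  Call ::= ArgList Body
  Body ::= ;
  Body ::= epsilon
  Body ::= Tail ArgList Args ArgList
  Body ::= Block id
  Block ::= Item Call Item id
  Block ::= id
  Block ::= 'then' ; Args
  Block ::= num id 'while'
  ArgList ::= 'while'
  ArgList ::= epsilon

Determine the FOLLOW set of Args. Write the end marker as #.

{ #, 'if', 'then', 'while', :=, ;, id, num }

Args is the start symbol, so # ∈ FOLLOW(Args).
In Tail ::= Call 'if' Args id: add FIRST(id) = { id }.
In Body ::= Tail ArgList Args ArgList: add FIRST(ArgList)\{epsilon} = { 'while' }.
  Since ArgList is nullable, also add FOLLOW(Body) = { 'if', 'then', 'while', :=, ;, id, num }.
In Block ::= 'then' ; Args: Args is at the end, add FOLLOW(Block) = { id }.
Union: FOLLOW(Args) = { #, 'if', 'then', 'while', :=, ;, id, num }.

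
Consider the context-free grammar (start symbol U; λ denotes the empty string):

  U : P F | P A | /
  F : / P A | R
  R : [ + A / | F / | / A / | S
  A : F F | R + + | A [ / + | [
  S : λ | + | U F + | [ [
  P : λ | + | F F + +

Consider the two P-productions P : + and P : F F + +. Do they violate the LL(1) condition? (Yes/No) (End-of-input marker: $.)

FIRST(+) = { + } and FIRST(F F + +) = { +, /, [ }.
Both contain +, so the two alternatives are not disjoint — LL(1) conflict.

Yes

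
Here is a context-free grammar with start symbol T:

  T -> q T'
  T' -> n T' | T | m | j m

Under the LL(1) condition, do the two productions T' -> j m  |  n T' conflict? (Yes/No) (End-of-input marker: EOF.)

FIRST(j m) = { j } and FIRST(n T') = { n }.
The FIRST sets are disjoint and neither alternative is nullable — no conflict.

No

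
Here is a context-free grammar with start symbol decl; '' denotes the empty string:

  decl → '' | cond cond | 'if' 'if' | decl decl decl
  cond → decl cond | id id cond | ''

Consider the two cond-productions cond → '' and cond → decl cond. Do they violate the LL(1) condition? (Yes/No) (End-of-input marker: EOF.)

FIRST('') = { '' } and FIRST(decl cond) = { 'if', id, '' }.
Both alternatives are nullable, violating the LL(1) condition.

Yes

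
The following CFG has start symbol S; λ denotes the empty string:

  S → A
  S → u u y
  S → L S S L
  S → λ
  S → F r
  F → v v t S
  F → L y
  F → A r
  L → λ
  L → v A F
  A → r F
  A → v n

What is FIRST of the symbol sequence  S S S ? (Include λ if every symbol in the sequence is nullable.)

Add FIRST(S)\{λ} = { r, u, v, y }; S is nullable, continue.
Add FIRST(S)\{λ} = { r, u, v, y }; S is nullable, continue.
Add FIRST(S)\{λ} = { r, u, v, y }; S is nullable, continue.
Every symbol is nullable, so include λ.

{ r, u, v, y, λ }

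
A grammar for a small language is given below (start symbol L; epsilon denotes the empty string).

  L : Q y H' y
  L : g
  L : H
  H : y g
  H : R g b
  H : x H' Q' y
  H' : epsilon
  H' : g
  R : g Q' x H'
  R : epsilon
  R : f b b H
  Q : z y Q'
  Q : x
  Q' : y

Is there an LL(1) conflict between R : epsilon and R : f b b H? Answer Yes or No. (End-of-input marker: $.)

No

FIRST(epsilon) = { epsilon } and FIRST(f b b H) = { f }.
The first is nullable but FOLLOW(R) = { g } is disjoint from FIRST of the second.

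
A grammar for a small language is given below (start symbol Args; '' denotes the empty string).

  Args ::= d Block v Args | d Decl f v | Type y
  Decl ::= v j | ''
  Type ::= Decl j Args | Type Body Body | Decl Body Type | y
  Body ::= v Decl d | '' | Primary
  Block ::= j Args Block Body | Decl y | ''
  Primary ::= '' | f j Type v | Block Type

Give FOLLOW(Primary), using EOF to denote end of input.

{ f, j, v, y }

In Body ::= Primary: Primary is at the end, add FOLLOW(Body) = { f, j, v, y }.
Union: FOLLOW(Primary) = { f, j, v, y }.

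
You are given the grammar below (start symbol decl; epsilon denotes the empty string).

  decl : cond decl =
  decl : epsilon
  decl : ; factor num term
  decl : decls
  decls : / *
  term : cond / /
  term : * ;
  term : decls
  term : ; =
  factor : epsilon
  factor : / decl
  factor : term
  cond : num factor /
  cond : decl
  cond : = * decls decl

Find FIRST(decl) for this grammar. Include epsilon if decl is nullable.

{ /, ;, =, num, epsilon }

From decl : cond decl =: cond, decl nullable, take FIRST(cond) ∪ FIRST(decl) ∪ {=} = { /, ;, =, num }.
decl : epsilon contributes epsilon.
decl : ; factor num term contributes {;}.
From decl : decls: add FIRST(decls) = { / }.
Union: FIRST(decl) = { /, ;, =, num, epsilon }.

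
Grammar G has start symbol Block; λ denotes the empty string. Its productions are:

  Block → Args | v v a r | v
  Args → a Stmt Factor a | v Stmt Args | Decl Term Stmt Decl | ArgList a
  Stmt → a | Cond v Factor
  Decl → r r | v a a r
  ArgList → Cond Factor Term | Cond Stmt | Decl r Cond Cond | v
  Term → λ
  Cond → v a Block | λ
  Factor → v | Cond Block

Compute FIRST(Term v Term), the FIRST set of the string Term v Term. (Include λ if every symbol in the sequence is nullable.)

{ v }

Add FIRST(Term)\{λ} = {  }; Term is nullable, continue.
v is a terminal; add {v} and stop.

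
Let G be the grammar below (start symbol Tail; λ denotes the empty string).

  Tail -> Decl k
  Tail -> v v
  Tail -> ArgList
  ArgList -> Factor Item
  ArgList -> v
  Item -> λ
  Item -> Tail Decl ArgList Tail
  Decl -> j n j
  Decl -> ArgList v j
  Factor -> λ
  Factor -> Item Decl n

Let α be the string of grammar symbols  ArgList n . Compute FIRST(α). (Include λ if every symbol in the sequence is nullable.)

Add FIRST(ArgList)\{λ} = { j, v }; ArgList is nullable, continue.
n is a terminal; add {n} and stop.

{ j, n, v }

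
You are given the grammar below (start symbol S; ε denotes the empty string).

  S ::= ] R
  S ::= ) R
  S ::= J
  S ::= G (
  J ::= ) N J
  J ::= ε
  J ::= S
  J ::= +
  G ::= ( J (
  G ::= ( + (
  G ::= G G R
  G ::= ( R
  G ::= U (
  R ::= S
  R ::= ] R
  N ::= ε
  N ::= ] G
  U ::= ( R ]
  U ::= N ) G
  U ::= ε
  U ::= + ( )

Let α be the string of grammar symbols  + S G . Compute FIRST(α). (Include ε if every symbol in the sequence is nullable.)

{ + }

+ is a terminal; add {+} and stop.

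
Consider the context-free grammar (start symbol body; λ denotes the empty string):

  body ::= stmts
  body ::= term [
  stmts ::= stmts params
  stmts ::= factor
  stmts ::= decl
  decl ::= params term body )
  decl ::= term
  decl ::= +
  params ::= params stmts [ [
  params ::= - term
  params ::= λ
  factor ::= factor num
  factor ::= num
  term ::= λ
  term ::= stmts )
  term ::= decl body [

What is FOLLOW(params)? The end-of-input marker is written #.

In stmts ::= stmts params: params is at the end, add FOLLOW(stmts) = { #, ), +, -, [, num }.
In decl ::= params term body ): add FIRST(term body )) = { ), +, -, [, num }.
In params ::= params stmts [ [: add FIRST(stmts [ [) = { ), +, -, [, num }.
Union: FOLLOW(params) = { #, ), +, -, [, num }.

{ #, ), +, -, [, num }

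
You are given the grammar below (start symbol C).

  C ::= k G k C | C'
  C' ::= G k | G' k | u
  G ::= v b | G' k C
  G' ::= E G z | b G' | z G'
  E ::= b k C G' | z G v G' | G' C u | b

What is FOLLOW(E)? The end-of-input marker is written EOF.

{ b, v, z }

In G' ::= E G z: add FIRST(G z) = { b, v, z }.
Union: FOLLOW(E) = { b, v, z }.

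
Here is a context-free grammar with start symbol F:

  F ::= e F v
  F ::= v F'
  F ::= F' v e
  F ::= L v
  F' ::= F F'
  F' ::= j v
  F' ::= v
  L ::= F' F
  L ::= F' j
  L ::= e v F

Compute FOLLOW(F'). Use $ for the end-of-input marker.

In F ::= v F': F' is at the end, add FOLLOW(F) = { $, e, j, v }.
In F ::= F' v e: add FIRST(v e) = { v }.
In F' ::= F F': F' is at the end, add FOLLOW(F') = { $, e, j, v }.
In L ::= F' F: add FIRST(F) = { e, j, v }.
In L ::= F' j: add FIRST(j) = { j }.
Union: FOLLOW(F') = { $, e, j, v }.

{ $, e, j, v }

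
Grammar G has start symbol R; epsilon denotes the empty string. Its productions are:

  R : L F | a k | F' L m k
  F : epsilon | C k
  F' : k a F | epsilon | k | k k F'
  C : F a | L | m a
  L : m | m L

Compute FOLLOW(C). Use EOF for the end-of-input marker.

In F : C k: add FIRST(k) = { k }.
Union: FOLLOW(C) = { k }.

{ k }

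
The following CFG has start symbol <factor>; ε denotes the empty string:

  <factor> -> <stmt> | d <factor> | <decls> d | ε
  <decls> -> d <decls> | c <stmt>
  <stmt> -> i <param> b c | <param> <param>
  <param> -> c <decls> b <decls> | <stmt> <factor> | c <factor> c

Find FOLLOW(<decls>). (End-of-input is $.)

{ $, b, c, d, i }

In <factor> -> <decls> d: add FIRST(d) = { d }.
In <decls> -> d <decls>: <decls> is at the end, add FOLLOW(<decls>) = { $, b, c, d, i }.
In <param> -> c <decls> b <decls>: add FIRST(b <decls>) = { b }.
In <param> -> c <decls> b <decls>: <decls> is at the end, add FOLLOW(<param>) = { $, b, c, d, i }.
Union: FOLLOW(<decls>) = { $, b, c, d, i }.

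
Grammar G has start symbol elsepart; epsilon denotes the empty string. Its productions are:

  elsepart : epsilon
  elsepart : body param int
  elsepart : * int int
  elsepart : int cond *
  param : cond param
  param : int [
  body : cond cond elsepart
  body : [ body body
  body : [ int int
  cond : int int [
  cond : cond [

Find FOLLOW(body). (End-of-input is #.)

In elsepart : body param int: add FIRST(param int) = { int }.
In body : [ body body: add FIRST(body) = { [, int }.
In body : [ body body: body is at the end, add FOLLOW(body) = { [, int }.
Union: FOLLOW(body) = { [, int }.

{ [, int }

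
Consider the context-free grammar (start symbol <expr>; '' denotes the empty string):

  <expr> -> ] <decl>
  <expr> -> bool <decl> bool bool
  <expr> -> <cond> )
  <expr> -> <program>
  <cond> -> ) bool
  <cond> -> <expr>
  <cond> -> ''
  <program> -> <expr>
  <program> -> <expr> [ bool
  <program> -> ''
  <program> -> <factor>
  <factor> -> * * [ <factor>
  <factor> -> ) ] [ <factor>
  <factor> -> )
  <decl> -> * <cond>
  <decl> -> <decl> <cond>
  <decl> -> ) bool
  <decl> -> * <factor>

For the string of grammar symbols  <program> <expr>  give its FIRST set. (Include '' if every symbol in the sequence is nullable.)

Add FIRST(<program>)\{''} = { ), *, [, ], bool }; <program> is nullable, continue.
Add FIRST(<expr>)\{''} = { ), *, [, ], bool }; <expr> is nullable, continue.
Every symbol is nullable, so include ''.

{ ), *, [, ], bool, '' }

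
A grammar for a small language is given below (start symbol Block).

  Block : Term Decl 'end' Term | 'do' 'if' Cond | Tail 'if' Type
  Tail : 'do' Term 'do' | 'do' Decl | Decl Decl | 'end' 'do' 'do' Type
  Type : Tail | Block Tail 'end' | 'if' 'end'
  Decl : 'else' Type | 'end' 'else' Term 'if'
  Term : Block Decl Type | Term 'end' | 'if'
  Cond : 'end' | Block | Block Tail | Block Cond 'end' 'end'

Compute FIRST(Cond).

{ 'do', 'else', 'end', 'if' }

Cond : 'end' contributes {'end'}.
From Cond : Block: add FIRST(Block) = { 'do', 'else', 'end', 'if' }.
From Cond : Block Tail: add FIRST(Block) = { 'do', 'else', 'end', 'if' }.
From Cond : Block Cond 'end' 'end': add FIRST(Block) = { 'do', 'else', 'end', 'if' }.
Union: FIRST(Cond) = { 'do', 'else', 'end', 'if' }.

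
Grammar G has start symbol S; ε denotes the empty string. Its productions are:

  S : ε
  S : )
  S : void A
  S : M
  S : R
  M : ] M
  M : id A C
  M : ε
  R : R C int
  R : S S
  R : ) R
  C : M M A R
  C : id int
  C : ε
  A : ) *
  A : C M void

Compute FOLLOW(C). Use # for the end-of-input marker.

In M : id A C: C is at the end, add FOLLOW(M) = { #, ), ], id, int, void }.
In R : R C int: add FIRST(int) = { int }.
In A : C M void: add FIRST(M void) = { ], id, void }.
Union: FOLLOW(C) = { #, ), ], id, int, void }.

{ #, ), ], id, int, void }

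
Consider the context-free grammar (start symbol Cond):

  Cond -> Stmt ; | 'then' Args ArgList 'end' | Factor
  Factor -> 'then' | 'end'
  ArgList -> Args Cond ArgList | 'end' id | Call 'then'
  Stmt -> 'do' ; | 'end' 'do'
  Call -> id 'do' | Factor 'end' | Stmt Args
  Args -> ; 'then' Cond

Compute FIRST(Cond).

From Cond -> Stmt ;: add FIRST(Stmt) = { 'do', 'end' }.
Cond -> 'then' Args ArgList 'end' contributes {'then'}.
From Cond -> Factor: add FIRST(Factor) = { 'end', 'then' }.
Union: FIRST(Cond) = { 'do', 'end', 'then' }.

{ 'do', 'end', 'then' }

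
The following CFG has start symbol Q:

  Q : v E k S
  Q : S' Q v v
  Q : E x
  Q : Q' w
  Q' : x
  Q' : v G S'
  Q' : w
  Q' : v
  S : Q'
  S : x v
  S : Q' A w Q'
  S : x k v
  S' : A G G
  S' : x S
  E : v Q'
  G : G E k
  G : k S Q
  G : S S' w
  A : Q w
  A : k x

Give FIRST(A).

From A : Q w: add FIRST(Q) = { k, v, w, x }.
A : k x contributes {k}.
Union: FIRST(A) = { k, v, w, x }.

{ k, v, w, x }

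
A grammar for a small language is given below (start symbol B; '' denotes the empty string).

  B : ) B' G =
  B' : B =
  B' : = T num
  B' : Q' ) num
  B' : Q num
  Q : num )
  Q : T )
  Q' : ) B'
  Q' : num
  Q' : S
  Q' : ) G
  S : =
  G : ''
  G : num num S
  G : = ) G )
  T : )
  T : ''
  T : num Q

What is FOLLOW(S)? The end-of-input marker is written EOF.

{ ), = }

In Q' : S: S is at the end, add FOLLOW(Q') = { ) }.
In G : num num S: S is at the end, add FOLLOW(G) = { ), = }.
Union: FOLLOW(S) = { ), = }.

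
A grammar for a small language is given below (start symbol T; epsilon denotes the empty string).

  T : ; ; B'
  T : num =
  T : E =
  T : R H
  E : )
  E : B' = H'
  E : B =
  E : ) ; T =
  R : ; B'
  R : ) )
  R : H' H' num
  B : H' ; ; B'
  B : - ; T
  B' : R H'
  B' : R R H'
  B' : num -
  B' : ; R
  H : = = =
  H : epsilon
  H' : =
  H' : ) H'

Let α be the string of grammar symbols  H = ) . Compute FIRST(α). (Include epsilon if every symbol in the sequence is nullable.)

Add FIRST(H)\{epsilon} = { = }; H is nullable, continue.
= is a terminal; add {=} and stop.

{ = }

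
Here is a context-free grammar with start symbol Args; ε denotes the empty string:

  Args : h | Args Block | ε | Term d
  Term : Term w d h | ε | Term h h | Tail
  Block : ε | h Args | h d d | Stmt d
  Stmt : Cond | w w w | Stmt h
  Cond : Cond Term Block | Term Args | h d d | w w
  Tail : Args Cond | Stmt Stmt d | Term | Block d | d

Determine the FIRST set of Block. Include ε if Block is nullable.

Block : ε contributes ε.
Block : h Args contributes {h}.
Block : h d d contributes {h}.
From Block : Stmt d: Stmt nullable, take FIRST(Stmt) ∪ {d} = { d, h, w }.
Union: FIRST(Block) = { d, h, w, ε }.

{ d, h, w, ε }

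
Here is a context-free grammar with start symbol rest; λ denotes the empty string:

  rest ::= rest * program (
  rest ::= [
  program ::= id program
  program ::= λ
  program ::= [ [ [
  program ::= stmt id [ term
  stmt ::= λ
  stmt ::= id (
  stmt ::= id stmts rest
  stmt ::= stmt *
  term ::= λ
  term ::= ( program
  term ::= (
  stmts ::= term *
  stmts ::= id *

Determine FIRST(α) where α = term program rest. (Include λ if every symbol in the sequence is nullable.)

{ (, *, [, id }

Add FIRST(term)\{λ} = { ( }; term is nullable, continue.
Add FIRST(program)\{λ} = { *, [, id }; program is nullable, continue.
Add FIRST(rest) = { [ }; rest is not nullable, stop.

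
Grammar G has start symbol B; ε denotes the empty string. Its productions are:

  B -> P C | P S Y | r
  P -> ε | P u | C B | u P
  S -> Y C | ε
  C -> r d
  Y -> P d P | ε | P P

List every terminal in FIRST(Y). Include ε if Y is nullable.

From Y -> P d P: P nullable, take FIRST(P) ∪ {d} = { d, r, u }.
Y -> ε contributes ε.
From Y -> P P: P, P nullable, take FIRST(P) ∪ FIRST(P) = { r, u }; also ε since the whole RHS is nullable.
Union: FIRST(Y) = { d, r, u, ε }.

{ d, r, u, ε }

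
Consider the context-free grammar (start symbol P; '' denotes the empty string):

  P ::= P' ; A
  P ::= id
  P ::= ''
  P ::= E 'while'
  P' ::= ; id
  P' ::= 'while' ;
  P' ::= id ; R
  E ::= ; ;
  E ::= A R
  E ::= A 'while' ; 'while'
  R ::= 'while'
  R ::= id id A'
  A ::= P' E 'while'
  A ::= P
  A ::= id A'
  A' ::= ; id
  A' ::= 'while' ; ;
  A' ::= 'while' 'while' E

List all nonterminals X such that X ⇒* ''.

{ A, P }

Directly nullable (have an ''-production): P.
A ::= P with every symbol nullable, so A is nullable.
No other nonterminal has a production whose RHS symbols are all nullable.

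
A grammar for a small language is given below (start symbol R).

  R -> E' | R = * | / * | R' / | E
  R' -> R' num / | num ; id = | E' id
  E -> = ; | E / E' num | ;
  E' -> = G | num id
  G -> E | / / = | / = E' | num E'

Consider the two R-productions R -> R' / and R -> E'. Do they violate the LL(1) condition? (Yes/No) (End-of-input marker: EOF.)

FIRST(R' /) = { =, num } and FIRST(E') = { =, num }.
Both contain =, so the two alternatives are not disjoint — LL(1) conflict.

Yes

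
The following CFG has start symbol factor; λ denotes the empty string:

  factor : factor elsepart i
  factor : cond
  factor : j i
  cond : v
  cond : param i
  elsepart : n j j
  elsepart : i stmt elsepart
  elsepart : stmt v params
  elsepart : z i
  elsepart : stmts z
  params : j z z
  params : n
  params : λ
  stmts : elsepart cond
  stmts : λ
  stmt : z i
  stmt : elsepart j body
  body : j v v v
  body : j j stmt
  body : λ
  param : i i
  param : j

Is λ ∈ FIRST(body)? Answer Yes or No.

body has an λ-production, so body ⇒ λ.

Yes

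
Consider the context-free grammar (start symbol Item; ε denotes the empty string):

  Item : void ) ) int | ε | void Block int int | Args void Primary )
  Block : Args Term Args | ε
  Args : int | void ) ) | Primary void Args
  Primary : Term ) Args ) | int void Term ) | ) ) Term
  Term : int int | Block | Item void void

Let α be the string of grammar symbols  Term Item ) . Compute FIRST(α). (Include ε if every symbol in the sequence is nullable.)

Add FIRST(Term)\{ε} = { ), int, void }; Term is nullable, continue.
Add FIRST(Item)\{ε} = { ), int, void }; Item is nullable, continue.
) is a terminal; add {)} and stop.

{ ), int, void }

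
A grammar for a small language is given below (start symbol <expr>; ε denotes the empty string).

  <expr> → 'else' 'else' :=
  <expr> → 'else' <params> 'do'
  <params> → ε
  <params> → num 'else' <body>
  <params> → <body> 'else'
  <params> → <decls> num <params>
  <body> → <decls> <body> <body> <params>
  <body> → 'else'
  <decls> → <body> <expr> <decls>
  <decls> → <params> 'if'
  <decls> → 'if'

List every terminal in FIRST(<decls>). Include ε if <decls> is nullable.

{ 'else', 'if', num }

From <decls> → <body> <expr> <decls>: add FIRST(<body>) = { 'else', 'if', num }.
From <decls> → <params> 'if': <params> nullable, take FIRST(<params>) ∪ {'if'} = { 'else', 'if', num }.
<decls> → 'if' contributes {'if'}.
Union: FIRST(<decls>) = { 'else', 'if', num }.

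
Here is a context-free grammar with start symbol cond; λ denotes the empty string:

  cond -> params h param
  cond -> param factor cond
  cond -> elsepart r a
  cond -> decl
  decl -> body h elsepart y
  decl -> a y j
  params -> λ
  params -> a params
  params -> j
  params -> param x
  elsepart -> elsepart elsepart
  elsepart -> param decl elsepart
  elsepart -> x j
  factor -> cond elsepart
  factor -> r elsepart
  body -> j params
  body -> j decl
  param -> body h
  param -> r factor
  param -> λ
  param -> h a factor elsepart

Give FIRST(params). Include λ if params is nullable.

params -> λ contributes λ.
params -> a params contributes {a}.
params -> j contributes {j}.
From params -> param x: param nullable, take FIRST(param) ∪ {x} = { h, j, r, x }.
Union: FIRST(params) = { a, h, j, r, x, λ }.

{ a, h, j, r, x, λ }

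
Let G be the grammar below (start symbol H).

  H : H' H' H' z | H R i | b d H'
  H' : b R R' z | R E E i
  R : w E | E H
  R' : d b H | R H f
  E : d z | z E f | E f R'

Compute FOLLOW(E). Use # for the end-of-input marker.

{ b, d, f, i, w, z }

In H' : R E E i: add FIRST(E i) = { d, z }.
In H' : R E E i: add FIRST(i) = { i }.
In R : w E: E is at the end, add FOLLOW(R) = { b, d, i, w, z }.
In R : E H: add FIRST(H) = { b, d, w, z }.
In E : z E f: add FIRST(f) = { f }.
In E : E f R': add FIRST(f R') = { f }.
Union: FOLLOW(E) = { b, d, f, i, w, z }.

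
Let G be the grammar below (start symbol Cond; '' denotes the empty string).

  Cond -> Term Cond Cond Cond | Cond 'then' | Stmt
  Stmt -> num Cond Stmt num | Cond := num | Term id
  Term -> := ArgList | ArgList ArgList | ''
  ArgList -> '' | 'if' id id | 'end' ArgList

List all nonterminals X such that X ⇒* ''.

{ ArgList, Term }

Directly nullable (have an ''-production): Term, ArgList.
No other nonterminal has a production whose RHS symbols are all nullable.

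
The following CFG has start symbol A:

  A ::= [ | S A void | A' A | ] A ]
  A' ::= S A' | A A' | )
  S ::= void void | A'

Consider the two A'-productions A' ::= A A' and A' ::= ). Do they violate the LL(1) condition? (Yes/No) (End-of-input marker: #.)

FIRST(A A') = { ), [, ], void } and FIRST()) = { ) }.
Both contain ), so the two alternatives are not disjoint — LL(1) conflict.

Yes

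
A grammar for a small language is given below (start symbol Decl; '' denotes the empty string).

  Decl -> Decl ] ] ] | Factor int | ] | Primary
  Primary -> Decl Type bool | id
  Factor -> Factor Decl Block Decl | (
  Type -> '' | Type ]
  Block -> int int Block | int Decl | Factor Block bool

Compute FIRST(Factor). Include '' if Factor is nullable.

From Factor -> Factor Decl Block Decl: add FIRST(Factor) = { ( }.
Factor -> ( contributes {(}.
Union: FIRST(Factor) = { ( }.

{ ( }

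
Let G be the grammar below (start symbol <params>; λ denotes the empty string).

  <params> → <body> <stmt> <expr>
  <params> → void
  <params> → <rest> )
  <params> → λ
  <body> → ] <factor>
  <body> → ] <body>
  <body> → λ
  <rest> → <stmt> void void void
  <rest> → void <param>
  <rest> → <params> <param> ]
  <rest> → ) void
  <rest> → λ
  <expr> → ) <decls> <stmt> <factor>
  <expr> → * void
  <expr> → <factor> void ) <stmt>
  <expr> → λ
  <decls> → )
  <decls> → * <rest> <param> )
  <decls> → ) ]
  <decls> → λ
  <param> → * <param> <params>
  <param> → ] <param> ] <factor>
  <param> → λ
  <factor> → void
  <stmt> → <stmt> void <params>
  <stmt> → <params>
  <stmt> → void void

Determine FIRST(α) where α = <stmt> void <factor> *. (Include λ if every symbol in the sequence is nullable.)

{ ), *, ], void }

Add FIRST(<stmt>)\{λ} = { ), *, ], void }; <stmt> is nullable, continue.
void is a terminal; add {void} and stop.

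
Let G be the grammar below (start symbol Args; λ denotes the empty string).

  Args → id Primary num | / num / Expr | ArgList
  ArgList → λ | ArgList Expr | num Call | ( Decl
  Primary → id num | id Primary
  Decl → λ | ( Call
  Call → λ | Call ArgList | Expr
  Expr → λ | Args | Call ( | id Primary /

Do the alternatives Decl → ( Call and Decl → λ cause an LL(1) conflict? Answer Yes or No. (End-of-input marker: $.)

Yes

FIRST(( Call) = { ( } and FIRST(λ) = { λ }.
The second alternative is nullable and FOLLOW(Decl) = { $, (, /, id, num } shares ( with FIRST of the first — conflict.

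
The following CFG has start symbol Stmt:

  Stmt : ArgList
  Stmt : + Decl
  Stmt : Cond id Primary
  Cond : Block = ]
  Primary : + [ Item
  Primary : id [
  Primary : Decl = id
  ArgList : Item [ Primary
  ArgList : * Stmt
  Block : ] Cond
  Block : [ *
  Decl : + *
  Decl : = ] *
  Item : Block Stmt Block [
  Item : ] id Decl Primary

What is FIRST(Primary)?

{ +, =, id }

Primary : + [ Item contributes {+}.
Primary : id [ contributes {id}.
From Primary : Decl = id: add FIRST(Decl) = { +, = }.
Union: FIRST(Primary) = { +, =, id }.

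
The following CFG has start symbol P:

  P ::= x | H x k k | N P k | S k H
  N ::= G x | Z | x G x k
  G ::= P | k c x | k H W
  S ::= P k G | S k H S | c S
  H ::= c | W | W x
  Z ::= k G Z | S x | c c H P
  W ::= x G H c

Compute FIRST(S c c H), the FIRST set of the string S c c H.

Add FIRST(S) = { c, k, x }; S is not nullable, stop.

{ c, k, x }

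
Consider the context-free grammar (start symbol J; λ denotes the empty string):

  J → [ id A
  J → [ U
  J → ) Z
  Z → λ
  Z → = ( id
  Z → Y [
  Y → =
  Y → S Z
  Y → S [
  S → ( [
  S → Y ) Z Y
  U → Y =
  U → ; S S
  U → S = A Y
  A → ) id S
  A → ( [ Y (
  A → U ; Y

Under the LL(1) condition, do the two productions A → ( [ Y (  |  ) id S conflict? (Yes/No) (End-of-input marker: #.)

FIRST(( [ Y () = { ( } and FIRST() id S) = { ) }.
The FIRST sets are disjoint and neither alternative is nullable — no conflict.

No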